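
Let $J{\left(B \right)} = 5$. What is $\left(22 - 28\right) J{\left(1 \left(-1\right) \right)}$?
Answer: $-30$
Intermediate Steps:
$\left(22 - 28\right) J{\left(1 \left(-1\right) \right)} = \left(22 - 28\right) 5 = \left(-6\right) 5 = -30$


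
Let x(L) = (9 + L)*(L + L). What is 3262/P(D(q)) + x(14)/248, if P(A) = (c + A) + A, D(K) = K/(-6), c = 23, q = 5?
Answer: 154259/992 ≈ 155.50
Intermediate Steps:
x(L) = 2*L*(9 + L) (x(L) = (9 + L)*(2*L) = 2*L*(9 + L))
D(K) = -K/6 (D(K) = K*(-⅙) = -K/6)
P(A) = 23 + 2*A (P(A) = (23 + A) + A = 23 + 2*A)
3262/P(D(q)) + x(14)/248 = 3262/(23 + 2*(-⅙*5)) + (2*14*(9 + 14))/248 = 3262/(23 + 2*(-⅚)) + (2*14*23)*(1/248) = 3262/(23 - 5/3) + 644*(1/248) = 3262/(64/3) + 161/62 = 3262*(3/64) + 161/62 = 4893/32 + 161/62 = 154259/992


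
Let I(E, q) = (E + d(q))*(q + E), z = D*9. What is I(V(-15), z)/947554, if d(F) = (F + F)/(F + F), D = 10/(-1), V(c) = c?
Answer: 735/473777 ≈ 0.0015514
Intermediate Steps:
D = -10 (D = 10*(-1) = -10)
z = -90 (z = -10*9 = -90)
d(F) = 1 (d(F) = (2*F)/((2*F)) = (2*F)*(1/(2*F)) = 1)
I(E, q) = (1 + E)*(E + q) (I(E, q) = (E + 1)*(q + E) = (1 + E)*(E + q))
I(V(-15), z)/947554 = (-15 - 90 + (-15)**2 - 15*(-90))/947554 = (-15 - 90 + 225 + 1350)*(1/947554) = 1470*(1/947554) = 735/473777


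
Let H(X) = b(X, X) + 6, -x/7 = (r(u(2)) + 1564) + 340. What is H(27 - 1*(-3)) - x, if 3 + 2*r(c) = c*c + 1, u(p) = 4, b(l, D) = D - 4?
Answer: 13409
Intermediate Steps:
b(l, D) = -4 + D
r(c) = -1 + c**2/2 (r(c) = -3/2 + (c*c + 1)/2 = -3/2 + (c**2 + 1)/2 = -3/2 + (1 + c**2)/2 = -3/2 + (1/2 + c**2/2) = -1 + c**2/2)
x = -13377 (x = -7*(((-1 + (1/2)*4**2) + 1564) + 340) = -7*(((-1 + (1/2)*16) + 1564) + 340) = -7*(((-1 + 8) + 1564) + 340) = -7*((7 + 1564) + 340) = -7*(1571 + 340) = -7*1911 = -13377)
H(X) = 2 + X (H(X) = (-4 + X) + 6 = 2 + X)
H(27 - 1*(-3)) - x = (2 + (27 - 1*(-3))) - 1*(-13377) = (2 + (27 + 3)) + 13377 = (2 + 30) + 13377 = 32 + 13377 = 13409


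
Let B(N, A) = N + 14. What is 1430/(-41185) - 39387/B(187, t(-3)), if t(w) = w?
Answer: -108162735/551879 ≈ -195.99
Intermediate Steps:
B(N, A) = 14 + N
1430/(-41185) - 39387/B(187, t(-3)) = 1430/(-41185) - 39387/(14 + 187) = 1430*(-1/41185) - 39387/201 = -286/8237 - 39387*1/201 = -286/8237 - 13129/67 = -108162735/551879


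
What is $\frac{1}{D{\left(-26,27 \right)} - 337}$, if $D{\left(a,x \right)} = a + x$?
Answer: $- \frac{1}{336} \approx -0.0029762$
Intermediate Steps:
$\frac{1}{D{\left(-26,27 \right)} - 337} = \frac{1}{\left(-26 + 27\right) - 337} = \frac{1}{1 - 337} = \frac{1}{-336} = - \frac{1}{336}$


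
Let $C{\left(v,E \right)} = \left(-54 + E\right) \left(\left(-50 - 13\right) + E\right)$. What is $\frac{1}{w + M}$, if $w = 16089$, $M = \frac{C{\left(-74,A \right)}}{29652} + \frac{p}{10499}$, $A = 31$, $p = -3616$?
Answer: $\frac{77829087}{1252167307151} \approx 6.2156 \cdot 10^{-5}$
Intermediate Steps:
$C{\left(v,E \right)} = \left(-63 + E\right) \left(-54 + E\right)$ ($C{\left(v,E \right)} = \left(-54 + E\right) \left(\left(-50 - 13\right) + E\right) = \left(-54 + E\right) \left(-63 + E\right) = \left(-63 + E\right) \left(-54 + E\right)$)
$M = - \frac{24873592}{77829087}$ ($M = \frac{3402 + 31^{2} - 3627}{29652} - \frac{3616}{10499} = \left(3402 + 961 - 3627\right) \frac{1}{29652} - \frac{3616}{10499} = 736 \cdot \frac{1}{29652} - \frac{3616}{10499} = \frac{184}{7413} - \frac{3616}{10499} = - \frac{24873592}{77829087} \approx -0.31959$)
$\frac{1}{w + M} = \frac{1}{16089 - \frac{24873592}{77829087}} = \frac{1}{\frac{1252167307151}{77829087}} = \frac{77829087}{1252167307151}$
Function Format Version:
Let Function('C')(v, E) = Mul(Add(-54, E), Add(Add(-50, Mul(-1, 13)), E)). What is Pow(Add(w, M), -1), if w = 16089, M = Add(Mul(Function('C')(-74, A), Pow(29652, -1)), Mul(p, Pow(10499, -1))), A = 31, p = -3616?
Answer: Rational(77829087, 1252167307151) ≈ 6.2156e-5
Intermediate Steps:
Function('C')(v, E) = Mul(Add(-63, E), Add(-54, E)) (Function('C')(v, E) = Mul(Add(-54, E), Add(Add(-50, -13), E)) = Mul(Add(-54, E), Add(-63, E)) = Mul(Add(-63, E), Add(-54, E)))
M = Rational(-24873592, 77829087) (M = Add(Mul(Add(3402, Pow(31, 2), Mul(-117, 31)), Pow(29652, -1)), Mul(-3616, Pow(10499, -1))) = Add(Mul(Add(3402, 961, -3627), Rational(1, 29652)), Mul(-3616, Rational(1, 10499))) = Add(Mul(736, Rational(1, 29652)), Rational(-3616, 10499)) = Add(Rational(184, 7413), Rational(-3616, 10499)) = Rational(-24873592, 77829087) ≈ -0.31959)
Pow(Add(w, M), -1) = Pow(Add(16089, Rational(-24873592, 77829087)), -1) = Pow(Rational(1252167307151, 77829087), -1) = Rational(77829087, 1252167307151)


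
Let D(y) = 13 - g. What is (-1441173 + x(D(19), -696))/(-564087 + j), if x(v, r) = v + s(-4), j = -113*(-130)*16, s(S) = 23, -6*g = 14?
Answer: 4323404/987141 ≈ 4.3797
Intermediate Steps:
g = -7/3 (g = -1/6*14 = -7/3 ≈ -2.3333)
D(y) = 46/3 (D(y) = 13 - 1*(-7/3) = 13 + 7/3 = 46/3)
j = 235040 (j = 14690*16 = 235040)
x(v, r) = 23 + v (x(v, r) = v + 23 = 23 + v)
(-1441173 + x(D(19), -696))/(-564087 + j) = (-1441173 + (23 + 46/3))/(-564087 + 235040) = (-1441173 + 115/3)/(-329047) = -4323404/3*(-1/329047) = 4323404/987141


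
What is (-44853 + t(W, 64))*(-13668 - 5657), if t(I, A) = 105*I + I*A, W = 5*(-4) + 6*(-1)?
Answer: 951698275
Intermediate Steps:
W = -26 (W = -20 - 6 = -26)
t(I, A) = 105*I + A*I
(-44853 + t(W, 64))*(-13668 - 5657) = (-44853 - 26*(105 + 64))*(-13668 - 5657) = (-44853 - 26*169)*(-19325) = (-44853 - 4394)*(-19325) = -49247*(-19325) = 951698275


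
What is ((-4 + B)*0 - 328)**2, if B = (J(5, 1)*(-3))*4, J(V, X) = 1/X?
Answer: 107584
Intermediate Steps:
B = -12 (B = (-3/1)*4 = (1*(-3))*4 = -3*4 = -12)
((-4 + B)*0 - 328)**2 = ((-4 - 12)*0 - 328)**2 = (-16*0 - 328)**2 = (0 - 328)**2 = (-328)**2 = 107584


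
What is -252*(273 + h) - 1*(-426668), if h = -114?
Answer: 386600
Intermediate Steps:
-252*(273 + h) - 1*(-426668) = -252*(273 - 114) - 1*(-426668) = -252*159 + 426668 = -40068 + 426668 = 386600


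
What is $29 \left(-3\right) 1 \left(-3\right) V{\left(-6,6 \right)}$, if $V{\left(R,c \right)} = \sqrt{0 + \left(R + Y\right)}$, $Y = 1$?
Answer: $261 i \sqrt{5} \approx 583.61 i$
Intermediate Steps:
$V{\left(R,c \right)} = \sqrt{1 + R}$ ($V{\left(R,c \right)} = \sqrt{0 + \left(R + 1\right)} = \sqrt{0 + \left(1 + R\right)} = \sqrt{1 + R}$)
$29 \left(-3\right) 1 \left(-3\right) V{\left(-6,6 \right)} = 29 \left(-3\right) 1 \left(-3\right) \sqrt{1 - 6} = 29 \left(\left(-3\right) \left(-3\right)\right) \sqrt{-5} = 29 \cdot 9 i \sqrt{5} = 261 i \sqrt{5}$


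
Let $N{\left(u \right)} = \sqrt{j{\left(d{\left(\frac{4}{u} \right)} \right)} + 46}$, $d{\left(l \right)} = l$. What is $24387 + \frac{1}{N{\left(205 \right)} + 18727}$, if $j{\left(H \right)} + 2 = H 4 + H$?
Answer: $\frac{350653842505754}{14378719881} - \frac{4 \sqrt{4633}}{14378719881} \approx 24387.0$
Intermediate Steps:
$j{\left(H \right)} = -2 + 5 H$ ($j{\left(H \right)} = -2 + \left(H 4 + H\right) = -2 + \left(4 H + H\right) = -2 + 5 H$)
$N{\left(u \right)} = \sqrt{44 + \frac{20}{u}}$ ($N{\left(u \right)} = \sqrt{\left(-2 + 5 \frac{4}{u}\right) + 46} = \sqrt{\left(-2 + \frac{20}{u}\right) + 46} = \sqrt{44 + \frac{20}{u}}$)
$24387 + \frac{1}{N{\left(205 \right)} + 18727} = 24387 + \frac{1}{2 \sqrt{11 + \frac{5}{205}} + 18727} = 24387 + \frac{1}{2 \sqrt{11 + 5 \cdot \frac{1}{205}} + 18727} = 24387 + \frac{1}{2 \sqrt{11 + \frac{1}{41}} + 18727} = 24387 + \frac{1}{2 \sqrt{\frac{452}{41}} + 18727} = 24387 + \frac{1}{2 \frac{2 \sqrt{4633}}{41} + 18727} = 24387 + \frac{1}{\frac{4 \sqrt{4633}}{41} + 18727} = 24387 + \frac{1}{18727 + \frac{4 \sqrt{4633}}{41}}$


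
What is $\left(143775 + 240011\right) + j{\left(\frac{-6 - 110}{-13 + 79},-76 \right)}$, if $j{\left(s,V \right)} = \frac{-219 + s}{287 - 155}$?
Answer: $\frac{1671764531}{4356} \approx 3.8378 \cdot 10^{5}$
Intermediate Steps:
$j{\left(s,V \right)} = - \frac{73}{44} + \frac{s}{132}$ ($j{\left(s,V \right)} = \frac{-219 + s}{132} = \left(-219 + s\right) \frac{1}{132} = - \frac{73}{44} + \frac{s}{132}$)
$\left(143775 + 240011\right) + j{\left(\frac{-6 - 110}{-13 + 79},-76 \right)} = \left(143775 + 240011\right) - \left(\frac{73}{44} - \frac{\left(-6 - 110\right) \frac{1}{-13 + 79}}{132}\right) = 383786 - \left(\frac{73}{44} - \frac{\left(-116\right) \frac{1}{66}}{132}\right) = 383786 + \left(- \frac{73}{44} + \frac{1}{132} \left(- \frac{58}{33}\right)\right) = 383786 - \frac{7285}{4356} = \frac{1671764531}{4356}$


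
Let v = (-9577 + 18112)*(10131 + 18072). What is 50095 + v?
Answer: 240762700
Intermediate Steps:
v = 240712605 (v = 8535*28203 = 240712605)
50095 + v = 50095 + 240712605 = 240762700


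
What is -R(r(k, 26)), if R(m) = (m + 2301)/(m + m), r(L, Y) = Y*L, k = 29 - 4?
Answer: -227/100 ≈ -2.2700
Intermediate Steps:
k = 25
r(L, Y) = L*Y
R(m) = (2301 + m)/(2*m) (R(m) = (2301 + m)/((2*m)) = (2301 + m)*(1/(2*m)) = (2301 + m)/(2*m))
-R(r(k, 26)) = -(2301 + 25*26)/(2*(25*26)) = -(2301 + 650)/(2*650) = -2951/(2*650) = -1*227/100 = -227/100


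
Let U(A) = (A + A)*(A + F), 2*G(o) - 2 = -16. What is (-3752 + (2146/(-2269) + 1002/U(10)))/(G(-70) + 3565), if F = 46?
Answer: -1589168757/1506979040 ≈ -1.0545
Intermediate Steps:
G(o) = -7 (G(o) = 1 + (½)*(-16) = 1 - 8 = -7)
U(A) = 2*A*(46 + A) (U(A) = (A + A)*(A + 46) = (2*A)*(46 + A) = 2*A*(46 + A))
(-3752 + (2146/(-2269) + 1002/U(10)))/(G(-70) + 3565) = (-3752 + (2146/(-2269) + 1002/((2*10*(46 + 10)))))/(-7 + 3565) = (-3752 + (2146*(-1/2269) + 1002/((2*10*56))))/3558 = (-3752 + (-2146/2269 + 1002/1120))*(1/3558) = (-3752 + (-2146/2269 + 1002*(1/1120)))*(1/3558) = (-3752 + (-2146/2269 + 501/560))*(1/3558) = (-3752 - 64991/1270640)*(1/3558) = -4767506271/1270640*1/3558 = -1589168757/1506979040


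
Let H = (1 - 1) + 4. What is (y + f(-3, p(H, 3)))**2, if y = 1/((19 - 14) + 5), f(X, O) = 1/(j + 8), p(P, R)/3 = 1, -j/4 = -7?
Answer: 529/32400 ≈ 0.016327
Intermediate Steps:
H = 4 (H = 0 + 4 = 4)
j = 28 (j = -4*(-7) = 28)
p(P, R) = 3 (p(P, R) = 3*1 = 3)
f(X, O) = 1/36 (f(X, O) = 1/(28 + 8) = 1/36)
y = 1/10 (y = 1/(5 + 5) = 1/10 ≈ 0.10000)
(y + f(-3, p(H, 3)))**2 = (1/10 + 1/36)**2 = (23/180)**2 = 529/32400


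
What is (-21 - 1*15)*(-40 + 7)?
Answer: 1188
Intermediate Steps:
(-21 - 1*15)*(-40 + 7) = (-21 - 15)*(-33) = -36*(-33) = 1188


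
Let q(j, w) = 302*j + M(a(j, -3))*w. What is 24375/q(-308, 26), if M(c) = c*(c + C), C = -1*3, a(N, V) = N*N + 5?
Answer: 24375/233995813388 ≈ 1.0417e-7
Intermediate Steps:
a(N, V) = 5 + N² (a(N, V) = N² + 5 = 5 + N²)
C = -3
M(c) = c*(-3 + c) (M(c) = c*(c - 3) = c*(-3 + c))
q(j, w) = 302*j + w*(2 + j²)*(5 + j²) (q(j, w) = 302*j + ((5 + j²)*(-3 + (5 + j²)))*w = 302*j + ((5 + j²)*(2 + j²))*w = 302*j + ((2 + j²)*(5 + j²))*w = 302*j + w*(2 + j²)*(5 + j²))
24375/q(-308, 26) = 24375/(302*(-308) + 26*(2 + (-308)²)*(5 + (-308)²)) = 24375/(-93016 + 26*(2 + 94864)*(5 + 94864)) = 24375/(-93016 + 26*94866*94869) = 24375/(-93016 + 233995906404) = 24375/233995813388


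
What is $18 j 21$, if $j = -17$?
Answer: $-6426$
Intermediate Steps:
$18 j 21 = 18 \left(-17\right) 21 = \left(-306\right) 21 = -6426$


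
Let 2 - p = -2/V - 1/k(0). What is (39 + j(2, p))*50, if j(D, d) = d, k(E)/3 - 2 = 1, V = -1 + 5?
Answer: 18725/9 ≈ 2080.6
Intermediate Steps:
V = 4
k(E) = 9 (k(E) = 6 + 3*1 = 6 + 3 = 9)
p = 47/18 (p = 2 - (-2/4 - 1/9) = 2 - (-2*1/4 - 1*1/9) = 2 - (-1/2 - 1/9) = 2 - 1*(-11/18) = 2 + 11/18 = 47/18 ≈ 2.6111)
(39 + j(2, p))*50 = (39 + 47/18)*50 = (749/18)*50 = 18725/9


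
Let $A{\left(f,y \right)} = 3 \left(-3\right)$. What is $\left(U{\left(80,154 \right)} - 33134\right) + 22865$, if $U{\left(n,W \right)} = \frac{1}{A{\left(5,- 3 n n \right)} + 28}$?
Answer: $- \frac{195110}{19} \approx -10269.0$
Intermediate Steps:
$A{\left(f,y \right)} = -9$
$U{\left(n,W \right)} = \frac{1}{19}$ ($U{\left(n,W \right)} = \frac{1}{-9 + 28} = \frac{1}{19}$)
$\left(U{\left(80,154 \right)} - 33134\right) + 22865 = \left(\frac{1}{19} - 33134\right) + 22865 = - \frac{629545}{19} + 22865 = - \frac{195110}{19}$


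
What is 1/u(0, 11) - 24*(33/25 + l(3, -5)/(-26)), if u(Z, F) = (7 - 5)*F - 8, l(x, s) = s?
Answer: -164819/4550 ≈ -36.224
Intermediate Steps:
u(Z, F) = -8 + 2*F (u(Z, F) = 2*F - 8 = -8 + 2*F)
1/u(0, 11) - 24*(33/25 + l(3, -5)/(-26)) = 1/(-8 + 2*11) - 24*(33/25 - 5/(-26)) = 1/(-8 + 22) - 24*(33*(1/25) - 5*(-1/26)) = 1/14 - 24*(33/25 + 5/26) = 1/14 - 24*983/650 = 1/14 - 11796/325 = -164819/4550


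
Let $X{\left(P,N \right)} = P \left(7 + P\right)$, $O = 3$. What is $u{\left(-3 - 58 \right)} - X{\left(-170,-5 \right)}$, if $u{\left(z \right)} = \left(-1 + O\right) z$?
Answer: $-27832$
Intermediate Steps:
$u{\left(z \right)} = 2 z$ ($u{\left(z \right)} = \left(-1 + 3\right) z = 2 z$)
$u{\left(-3 - 58 \right)} - X{\left(-170,-5 \right)} = 2 \left(-3 - 58\right) - - 170 \left(7 - 170\right) = 2 \left(-61\right) - \left(-170\right) \left(-163\right) = -122 - 27710 = -27832$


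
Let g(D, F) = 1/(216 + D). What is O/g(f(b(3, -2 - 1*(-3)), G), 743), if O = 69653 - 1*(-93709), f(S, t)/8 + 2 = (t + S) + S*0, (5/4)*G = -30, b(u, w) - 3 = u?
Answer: 9148272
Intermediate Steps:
b(u, w) = 3 + u
G = -24 (G = (4/5)*(-30) = -24)
f(S, t) = -16 + 8*S + 8*t (f(S, t) = -16 + 8*((t + S) + S*0) = -16 + 8*((S + t) + 0) = -16 + 8*(S + t) = -16 + (8*S + 8*t) = -16 + 8*S + 8*t)
O = 163362 (O = 69653 + 93709 = 163362)
O/g(f(b(3, -2 - 1*(-3)), G), 743) = 163362/(1/(216 + (-16 + 8*(3 + 3) + 8*(-24)))) = 163362/(1/(216 + (-16 + 8*6 - 192))) = 163362/(1/(216 + (-16 + 48 - 192))) = 163362/(1/(216 - 160)) = 163362/(1/56) = 163362*56 = 9148272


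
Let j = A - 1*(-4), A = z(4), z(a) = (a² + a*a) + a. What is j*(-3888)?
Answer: -155520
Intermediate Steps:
z(a) = a + 2*a² (z(a) = (a² + a²) + a = 2*a² + a = a + 2*a²)
A = 36 (A = 4*(1 + 2*4) = 4*(1 + 8) = 4*9 = 36)
j = 40 (j = 36 - 1*(-4) = 36 + 4 = 40)
j*(-3888) = 40*(-3888) = -155520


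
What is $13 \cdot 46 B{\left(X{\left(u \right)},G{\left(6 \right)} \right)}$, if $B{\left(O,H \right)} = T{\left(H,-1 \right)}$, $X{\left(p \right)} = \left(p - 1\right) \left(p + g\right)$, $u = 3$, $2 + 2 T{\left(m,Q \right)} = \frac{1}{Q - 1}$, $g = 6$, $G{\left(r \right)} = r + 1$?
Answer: $- \frac{1495}{2} \approx -747.5$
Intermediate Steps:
$G{\left(r \right)} = 1 + r$
$T{\left(m,Q \right)} = -1 + \frac{1}{2 \left(-1 + Q\right)}$ ($T{\left(m,Q \right)} = -1 + \frac{1}{2 \left(Q - 1\right)} = -1 + \frac{1}{2 \left(-1 + Q\right)}$)
$X{\left(p \right)} = \left(-1 + p\right) \left(6 + p\right)$ ($X{\left(p \right)} = \left(p - 1\right) \left(p + 6\right) = \left(-1 + p\right) \left(6 + p\right)$)
$B{\left(O,H \right)} = - \frac{5}{4}$ ($B{\left(O,H \right)} = \frac{\frac{3}{2} - -1}{-1 - 1} = \frac{\frac{3}{2} + 1}{-2} = \left(- \frac{1}{2}\right) \frac{5}{2} = - \frac{5}{4}$)
$13 \cdot 46 B{\left(X{\left(u \right)},G{\left(6 \right)} \right)} = 13 \cdot 46 \left(- \frac{5}{4}\right) = 598 \left(- \frac{5}{4}\right) = - \frac{1495}{2}$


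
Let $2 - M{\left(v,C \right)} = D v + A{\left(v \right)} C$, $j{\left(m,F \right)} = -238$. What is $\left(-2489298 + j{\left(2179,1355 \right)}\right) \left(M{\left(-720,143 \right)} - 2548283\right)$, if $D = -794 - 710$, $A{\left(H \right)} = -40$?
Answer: $9025665885376$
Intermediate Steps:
$D = -1504$ ($D = -794 - 710 = -1504$)
$M{\left(v,C \right)} = 2 + 40 C + 1504 v$ ($M{\left(v,C \right)} = 2 - \left(- 1504 v - 40 C\right) = 2 + \left(40 C + 1504 v\right) = 2 + 40 C + 1504 v$)
$\left(-2489298 + j{\left(2179,1355 \right)}\right) \left(M{\left(-720,143 \right)} - 2548283\right) = \left(-2489298 - 238\right) \left(\left(2 + 40 \cdot 143 + 1504 \left(-720\right)\right) - 2548283\right) = - 2489536 \left(\left(2 + 5720 - 1082880\right) - 2548283\right) = - 2489536 \left(-1077158 - 2548283\right) = \left(-2489536\right) \left(-3625441\right) = 9025665885376$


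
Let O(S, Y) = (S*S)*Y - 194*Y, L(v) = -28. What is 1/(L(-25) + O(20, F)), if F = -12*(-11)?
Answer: 1/27164 ≈ 3.6813e-5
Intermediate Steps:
F = 132
O(S, Y) = -194*Y + Y*S² (O(S, Y) = S²*Y - 194*Y = Y*S² - 194*Y = -194*Y + Y*S²)
1/(L(-25) + O(20, F)) = 1/(-28 + 132*(-194 + 20²)) = 1/(-28 + 132*(-194 + 400)) = 1/(-28 + 132*206) = 1/(-28 + 27192) = 1/27164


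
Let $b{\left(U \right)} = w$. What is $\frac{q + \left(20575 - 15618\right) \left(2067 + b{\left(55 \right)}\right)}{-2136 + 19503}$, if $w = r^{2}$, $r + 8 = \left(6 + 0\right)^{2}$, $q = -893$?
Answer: $\frac{14131514}{17367} \approx 813.7$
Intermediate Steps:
$r = 28$ ($r = -8 + \left(6 + 0\right)^{2} = -8 + 6^{2} = -8 + 36 = 28$)
$w = 784$ ($w = 28^{2} = 784$)
$b{\left(U \right)} = 784$
$\frac{q + \left(20575 - 15618\right) \left(2067 + b{\left(55 \right)}\right)}{-2136 + 19503} = \frac{-893 + \left(20575 - 15618\right) \left(2067 + 784\right)}{-2136 + 19503} = \frac{-893 + 4957 \cdot 2851}{17367} = \left(-893 + 14132407\right) \frac{1}{17367} = 14131514 \cdot \frac{1}{17367} = \frac{14131514}{17367}$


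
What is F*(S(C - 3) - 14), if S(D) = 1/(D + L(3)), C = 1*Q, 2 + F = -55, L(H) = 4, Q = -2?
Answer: 855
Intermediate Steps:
F = -57 (F = -2 - 55 = -57)
C = -2 (C = 1*(-2) = -2)
S(D) = 1/(4 + D) (S(D) = 1/(D + 4) = 1/(4 + D))
F*(S(C - 3) - 14) = -57*(1/(4 + (-2 - 3)) - 14) = -57*(1/(4 - 5) - 14) = -57*(1/(-1) - 14) = -57*(-1 - 14) = -57*(-15) = 855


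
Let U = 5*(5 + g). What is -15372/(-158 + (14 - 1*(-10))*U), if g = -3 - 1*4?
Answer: 7686/199 ≈ 38.623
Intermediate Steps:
g = -7 (g = -3 - 4 = -7)
U = -10 (U = 5*(5 - 7) = 5*(-2) = -10)
-15372/(-158 + (14 - 1*(-10))*U) = -15372/(-158 + (14 - 1*(-10))*(-10)) = -15372/(-158 + (14 + 10)*(-10)) = -15372/(-158 + 24*(-10)) = -15372/(-158 - 240) = -15372/(-398) = -15372*(-1/398) = 7686/199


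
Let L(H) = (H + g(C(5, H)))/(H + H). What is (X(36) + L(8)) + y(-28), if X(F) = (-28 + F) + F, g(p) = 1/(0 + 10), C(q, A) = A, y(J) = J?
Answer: 2641/160 ≈ 16.506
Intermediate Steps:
g(p) = ⅒ (g(p) = 1/10 = ⅒)
X(F) = -28 + 2*F
L(H) = (⅒ + H)/(2*H) (L(H) = (H + ⅒)/(H + H) = (⅒ + H)/((2*H)) = (⅒ + H)*(1/(2*H)) = (⅒ + H)/(2*H))
(X(36) + L(8)) + y(-28) = ((-28 + 2*36) + (1/20)*(1 + 10*8)/8) - 28 = ((-28 + 72) + (1/20)*(⅛)*(1 + 80)) - 28 = (44 + (1/20)*(⅛)*81) - 28 = (44 + 81/160) - 28 = 7121/160 - 28 = 2641/160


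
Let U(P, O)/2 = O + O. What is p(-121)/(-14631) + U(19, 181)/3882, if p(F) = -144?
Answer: 1858642/9466257 ≈ 0.19634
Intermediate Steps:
U(P, O) = 4*O (U(P, O) = 2*(O + O) = 2*(2*O) = 4*O)
p(-121)/(-14631) + U(19, 181)/3882 = -144/(-14631) + (4*181)/3882 = -144*(-1/14631) + 724*(1/3882) = 48/4877 + 362/1941 = 1858642/9466257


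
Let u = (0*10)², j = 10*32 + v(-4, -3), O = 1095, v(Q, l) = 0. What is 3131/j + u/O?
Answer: 3131/320 ≈ 9.7844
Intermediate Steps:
j = 320 (j = 10*32 + 0 = 320 + 0 = 320)
u = 0 (u = 0² = 0)
3131/j + u/O = 3131/320 + 0/1095 = 3131*(1/320) + 0*(1/1095) = 3131/320 + 0 = 3131/320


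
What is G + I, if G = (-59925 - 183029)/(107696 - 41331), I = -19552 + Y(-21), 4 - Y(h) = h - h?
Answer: -1297545974/66365 ≈ -19552.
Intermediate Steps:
Y(h) = 4 (Y(h) = 4 - (h - h) = 4 - 1*0 = 4 + 0 = 4)
I = -19548 (I = -19552 + 4 = -19548)
G = -242954/66365 ≈ -3.6609
G + I = -242954/66365 - 19548 = -1297545974/66365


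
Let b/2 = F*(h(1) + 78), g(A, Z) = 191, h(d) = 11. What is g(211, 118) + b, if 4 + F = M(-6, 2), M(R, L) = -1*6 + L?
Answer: -1233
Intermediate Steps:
M(R, L) = -6 + L
F = -8 (F = -4 + (-6 + 2) = -4 - 4 = -8)
b = -1424 (b = 2*(-8*(11 + 78)) = 2*(-8*89) = 2*(-712) = -1424)
g(211, 118) + b = 191 - 1424 = -1233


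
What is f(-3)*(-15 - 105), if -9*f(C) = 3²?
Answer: 120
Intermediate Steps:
f(C) = -1 (f(C) = -⅑*3² = -⅑*9 = -1)
f(-3)*(-15 - 105) = -(-15 - 105) = -1*(-120) = 120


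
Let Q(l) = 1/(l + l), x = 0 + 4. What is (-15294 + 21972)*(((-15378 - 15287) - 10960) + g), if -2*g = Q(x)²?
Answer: -17790195339/64 ≈ -2.7797e+8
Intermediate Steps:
x = 4
Q(l) = 1/(2*l)
g = -1/128 (g = -((½)/4)²/2 = -((½)*(¼))²/2 = -(⅛)²/2 = -½*1/64 = -1/128 ≈ -0.0078125)
(-15294 + 21972)*(((-15378 - 15287) - 10960) + g) = (-15294 + 21972)*(((-15378 - 15287) - 10960) - 1/128) = 6678*((-30665 - 10960) - 1/128) = 6678*(-41625 - 1/128) = 6678*(-5328001/128) = -17790195339/64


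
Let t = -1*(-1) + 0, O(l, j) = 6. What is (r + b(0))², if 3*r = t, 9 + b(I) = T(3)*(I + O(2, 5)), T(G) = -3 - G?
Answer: 17956/9 ≈ 1995.1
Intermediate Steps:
b(I) = -45 - 6*I (b(I) = -9 + (-3 - 1*3)*(I + 6) = -9 + (-3 - 3)*(6 + I) = -9 - 6*(6 + I) = -9 + (-36 - 6*I) = -45 - 6*I)
t = 1 (t = 1 + 0 = 1)
r = ⅓ (r = (⅓)*1 = ⅓ ≈ 0.33333)
(r + b(0))² = (⅓ + (-45 - 6*0))² = (⅓ + (-45 + 0))² = (⅓ - 45)² = (-134/3)² = 17956/9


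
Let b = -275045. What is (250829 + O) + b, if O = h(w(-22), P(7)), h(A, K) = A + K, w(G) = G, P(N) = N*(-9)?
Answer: -24301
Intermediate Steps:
P(N) = -9*N
O = -85 (O = -22 - 9*7 = -22 - 63 = -85)
(250829 + O) + b = (250829 - 85) - 275045 = 250744 - 275045 = -24301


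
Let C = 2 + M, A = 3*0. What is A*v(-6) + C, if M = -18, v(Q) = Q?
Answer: -16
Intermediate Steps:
A = 0
C = -16 (C = 2 - 18 = -16)
A*v(-6) + C = 0*(-6) - 16 = 0 - 16 = -16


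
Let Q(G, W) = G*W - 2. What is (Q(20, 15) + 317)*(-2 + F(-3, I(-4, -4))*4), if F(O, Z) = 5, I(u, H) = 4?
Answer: 11070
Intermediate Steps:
Q(G, W) = -2 + G*W
(Q(20, 15) + 317)*(-2 + F(-3, I(-4, -4))*4) = ((-2 + 20*15) + 317)*(-2 + 5*4) = ((-2 + 300) + 317)*(-2 + 20) = (298 + 317)*18 = 615*18 = 11070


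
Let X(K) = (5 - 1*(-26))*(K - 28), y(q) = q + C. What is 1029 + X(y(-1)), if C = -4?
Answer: 6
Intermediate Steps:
y(q) = -4 + q (y(q) = q - 4 = -4 + q)
X(K) = -868 + 31*K (X(K) = (5 + 26)*(-28 + K) = 31*(-28 + K) = -868 + 31*K)
1029 + X(y(-1)) = 1029 + (-868 + 31*(-4 - 1)) = 1029 + (-868 + 31*(-5)) = 1029 + (-868 - 155) = 1029 - 1023 = 6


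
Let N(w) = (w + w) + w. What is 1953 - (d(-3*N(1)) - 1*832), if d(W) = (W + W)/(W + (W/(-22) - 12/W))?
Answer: 1332827/479 ≈ 2782.5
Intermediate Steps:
N(w) = 3*w (N(w) = 2*w + w = 3*w)
d(W) = 2*W/(-12/W + 21*W/22) (d(W) = (2*W)/(W + (W*(-1/22) - 12/W)) = (2*W)/(W + (-W/22 - 12/W)) = (2*W)/(W + (-12/W - W/22)) = (2*W)/(-12/W + 21*W/22) = 2*W/(-12/W + 21*W/22))
1953 - (d(-3*N(1)) - 1*832) = 1953 - (44*(-9)**2/(3*(-88 + 7*(-9)**2)) - 1*832) = 1953 - (44*(-3*3)**2/(3*(-88 + 7*(-3*3)**2)) - 832) = 1953 - ((44/3)*(-9)**2/(-88 + 7*(-9)**2) - 832) = 1953 - ((44/3)*81/(-88 + 7*81) - 832) = 1953 - ((44/3)*81/(-88 + 567) - 832) = 1953 - ((44/3)*81/479 - 832) = 1953 - ((44/3)*81*(1/479) - 832) = 1953 - (1188/479 - 832) = 1953 - 1*(-397340/479) = 1953 + 397340/479 = 1332827/479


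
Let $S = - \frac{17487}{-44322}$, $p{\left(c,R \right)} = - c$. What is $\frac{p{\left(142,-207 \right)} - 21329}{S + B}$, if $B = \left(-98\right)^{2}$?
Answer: $- \frac{317212554}{141895325} \approx -2.2355$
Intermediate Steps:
$B = 9604$
$S = \frac{5829}{14774}$ ($S = \left(-17487\right) \left(- \frac{1}{44322}\right) = \frac{5829}{14774} \approx 0.39454$)
$\frac{p{\left(142,-207 \right)} - 21329}{S + B} = \frac{\left(-1\right) 142 - 21329}{\frac{5829}{14774} + 9604} = \frac{-142 - 21329}{\frac{141895325}{14774}} = \left(-21471\right) \frac{14774}{141895325} = - \frac{317212554}{141895325}$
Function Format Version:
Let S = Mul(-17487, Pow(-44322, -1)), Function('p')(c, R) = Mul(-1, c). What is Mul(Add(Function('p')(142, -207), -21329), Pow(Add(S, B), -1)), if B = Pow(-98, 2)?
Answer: Rational(-317212554, 141895325) ≈ -2.2355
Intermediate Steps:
B = 9604
S = Rational(5829, 14774) (S = Mul(-17487, Rational(-1, 44322)) = Rational(5829, 14774) ≈ 0.39454)
Mul(Add(Function('p')(142, -207), -21329), Pow(Add(S, B), -1)) = Mul(Add(Mul(-1, 142), -21329), Pow(Add(Rational(5829, 14774), 9604), -1)) = Mul(Add(-142, -21329), Pow(Rational(141895325, 14774), -1)) = Mul(-21471, Rational(14774, 141895325)) = Rational(-317212554, 141895325)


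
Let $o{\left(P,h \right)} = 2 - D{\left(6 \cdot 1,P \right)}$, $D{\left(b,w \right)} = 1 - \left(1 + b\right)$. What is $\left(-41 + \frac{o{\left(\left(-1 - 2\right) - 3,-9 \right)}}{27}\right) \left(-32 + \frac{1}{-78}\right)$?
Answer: $\frac{2744203}{2106} \approx 1303.0$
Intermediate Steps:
$D{\left(b,w \right)} = - b$
$o{\left(P,h \right)} = 8$ ($o{\left(P,h \right)} = 2 - - 6 \cdot 1 = 2 - \left(-1\right) 6 = 2 - -6 = 2 + 6 = 8$)
$\left(-41 + \frac{o{\left(\left(-1 - 2\right) - 3,-9 \right)}}{27}\right) \left(-32 + \frac{1}{-78}\right) = \left(-41 + \frac{8}{27}\right) \left(-32 + \frac{1}{-78}\right) = \left(-41 + 8 \cdot \frac{1}{27}\right) \left(-32 - \frac{1}{78}\right) = \left(-41 + \frac{8}{27}\right) \left(- \frac{2497}{78}\right) = \left(- \frac{1099}{27}\right) \left(- \frac{2497}{78}\right) = \frac{2744203}{2106}$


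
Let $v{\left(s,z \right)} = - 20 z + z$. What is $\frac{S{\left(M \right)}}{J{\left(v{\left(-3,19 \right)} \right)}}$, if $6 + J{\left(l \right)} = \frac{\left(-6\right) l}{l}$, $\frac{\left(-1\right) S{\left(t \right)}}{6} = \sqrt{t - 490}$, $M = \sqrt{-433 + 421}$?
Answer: $\frac{\sqrt{-490 + 2 i \sqrt{3}}}{2} \approx 0.039123 + 11.068 i$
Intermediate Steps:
$v{\left(s,z \right)} = - 19 z$
$M = 2 i \sqrt{3}$ ($M = \sqrt{-12} = 2 i \sqrt{3} \approx 3.4641 i$)
$S{\left(t \right)} = - 6 \sqrt{-490 + t}$ ($S{\left(t \right)} = - 6 \sqrt{t - 490} = - 6 \sqrt{-490 + t}$)
$J{\left(l \right)} = -12$ ($J{\left(l \right)} = -6 + \frac{\left(-6\right) l}{l} = -6 - 6 = -12$)
$\frac{S{\left(M \right)}}{J{\left(v{\left(-3,19 \right)} \right)}} = \frac{\left(-6\right) \sqrt{-490 + 2 i \sqrt{3}}}{-12} = - 6 \sqrt{-490 + 2 i \sqrt{3}} \left(- \frac{1}{12}\right) = \frac{\sqrt{-490 + 2 i \sqrt{3}}}{2}$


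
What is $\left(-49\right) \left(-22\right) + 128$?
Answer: $1206$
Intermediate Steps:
$\left(-49\right) \left(-22\right) + 128 = 1078 + 128 = 1206$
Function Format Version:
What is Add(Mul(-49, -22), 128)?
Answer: 1206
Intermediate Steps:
Add(Mul(-49, -22), 128) = Add(1078, 128) = 1206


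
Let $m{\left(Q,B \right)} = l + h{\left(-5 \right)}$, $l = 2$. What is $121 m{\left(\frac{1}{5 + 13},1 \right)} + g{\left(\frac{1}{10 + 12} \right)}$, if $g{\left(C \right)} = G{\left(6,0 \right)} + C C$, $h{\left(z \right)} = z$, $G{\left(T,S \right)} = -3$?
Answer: $- \frac{177143}{484} \approx -366.0$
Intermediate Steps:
$g{\left(C \right)} = -3 + C^{2}$ ($g{\left(C \right)} = -3 + C C = -3 + C^{2}$)
$m{\left(Q,B \right)} = -3$ ($m{\left(Q,B \right)} = 2 - 5 = -3$)
$121 m{\left(\frac{1}{5 + 13},1 \right)} + g{\left(\frac{1}{10 + 12} \right)} = 121 \left(-3\right) - \left(3 - \left(\frac{1}{10 + 12}\right)^{2}\right) = -363 - \left(3 - \left(\frac{1}{22}\right)^{2}\right) = -363 + \left(-3 + \frac{1}{484}\right) = -363 - \frac{1451}{484} = - \frac{177143}{484}$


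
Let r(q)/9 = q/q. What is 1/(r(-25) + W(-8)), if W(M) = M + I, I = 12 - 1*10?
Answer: ⅓ ≈ 0.33333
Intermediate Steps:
I = 2 (I = 12 - 10 = 2)
r(q) = 9 (r(q) = 9*(q/q) = 9*1 = 9)
W(M) = 2 + M (W(M) = M + 2 = 2 + M)
1/(r(-25) + W(-8)) = 1/(9 + (2 - 8)) = 1/(9 - 6) = 1/3 = ⅓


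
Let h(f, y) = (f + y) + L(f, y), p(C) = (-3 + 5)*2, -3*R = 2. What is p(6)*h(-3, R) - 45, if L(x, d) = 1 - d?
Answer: -53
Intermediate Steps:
R = -2/3 (R = -1/3*2 = -2/3 ≈ -0.66667)
p(C) = 4 (p(C) = 2*2 = 4)
h(f, y) = 1 + f (h(f, y) = (f + y) + (1 - y) = 1 + f)
p(6)*h(-3, R) - 45 = 4*(1 - 3) - 45 = 4*(-2) - 45 = -8 - 45 = -53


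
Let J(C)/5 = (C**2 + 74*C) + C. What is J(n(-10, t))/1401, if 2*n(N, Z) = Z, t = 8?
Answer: 1580/1401 ≈ 1.1278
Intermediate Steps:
n(N, Z) = Z/2
J(C) = 5*C**2 + 375*C (J(C) = 5*((C**2 + 74*C) + C) = 5*(C**2 + 75*C) = 5*C**2 + 375*C)
J(n(-10, t))/1401 = (5*((1/2)*8)*(75 + (1/2)*8))/1401 = (5*4*(75 + 4))*(1/1401) = (5*4*79)*(1/1401) = 1580*(1/1401) = 1580/1401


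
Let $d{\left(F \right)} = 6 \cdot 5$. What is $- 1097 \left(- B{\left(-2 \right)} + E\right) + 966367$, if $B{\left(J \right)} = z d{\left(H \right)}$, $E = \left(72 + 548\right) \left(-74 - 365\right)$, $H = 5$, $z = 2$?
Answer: $299613647$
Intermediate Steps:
$d{\left(F \right)} = 30$
$E = -272180$ ($E = 620 \left(-439\right) = -272180$)
$B{\left(J \right)} = 60$ ($B{\left(J \right)} = 2 \cdot 30 = 60$)
$- 1097 \left(- B{\left(-2 \right)} + E\right) + 966367 = - 1097 \left(\left(-1\right) 60 - 272180\right) + 966367 = - 1097 \left(-60 - 272180\right) + 966367 = \left(-1097\right) \left(-272240\right) + 966367 = 298647280 + 966367 = 299613647$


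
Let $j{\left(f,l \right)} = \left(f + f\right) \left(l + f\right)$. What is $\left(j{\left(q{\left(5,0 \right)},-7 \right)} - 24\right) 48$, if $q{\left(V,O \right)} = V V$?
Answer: $42048$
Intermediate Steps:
$q{\left(V,O \right)} = V^{2}$
$j{\left(f,l \right)} = 2 f \left(f + l\right)$
$\left(j{\left(q{\left(5,0 \right)},-7 \right)} - 24\right) 48 = \left(2 \cdot 5^{2} \left(5^{2} - 7\right) - 24\right) 48 = \left(2 \cdot 25 \left(25 - 7\right) - 24\right) 48 = \left(2 \cdot 25 \cdot 18 - 24\right) 48 = \left(900 - 24\right) 48 = 876 \cdot 48 = 42048$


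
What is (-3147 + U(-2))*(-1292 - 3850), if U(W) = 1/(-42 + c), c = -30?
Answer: 194183345/12 ≈ 1.6182e+7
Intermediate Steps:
U(W) = -1/72 (U(W) = 1/(-42 - 30) = 1/(-72) = -1/72)
(-3147 + U(-2))*(-1292 - 3850) = (-3147 - 1/72)*(-1292 - 3850) = -226585/72*(-5142) = 194183345/12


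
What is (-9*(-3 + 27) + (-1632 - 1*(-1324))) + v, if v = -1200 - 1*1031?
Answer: -2755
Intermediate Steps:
v = -2231 (v = -1200 - 1031 = -2231)
(-9*(-3 + 27) + (-1632 - 1*(-1324))) + v = (-9*(-3 + 27) + (-1632 - 1*(-1324))) - 2231 = (-9*24 + (-1632 + 1324)) - 2231 = (-216 - 308) - 2231 = -524 - 2231 = -2755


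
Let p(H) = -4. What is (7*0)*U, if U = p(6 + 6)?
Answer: 0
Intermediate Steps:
U = -4
(7*0)*U = (7*0)*(-4) = 0*(-4) = 0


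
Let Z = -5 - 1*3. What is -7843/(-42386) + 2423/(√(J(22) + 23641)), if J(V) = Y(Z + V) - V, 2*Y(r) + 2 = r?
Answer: 7843/42386 + 2423*√105/1575 ≈ 15.949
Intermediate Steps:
Z = -8 (Z = -5 - 3 = -8)
Y(r) = -1 + r/2
J(V) = -5 - V/2 (J(V) = (-1 + (-8 + V)/2) - V = (-1 + (-4 + V/2)) - V = (-5 + V/2) - V = -5 - V/2)
-7843/(-42386) + 2423/(√(J(22) + 23641)) = -7843/(-42386) + 2423/(√((-5 - ½*22) + 23641)) = -7843*(-1/42386) + 2423/(√((-5 - 11) + 23641)) = 7843/42386 + 2423/(√(-16 + 23641)) = 7843/42386 + 2423/(√23625) = 7843/42386 + 2423/((15*√105)) = 7843/42386 + 2423*(√105/1575) = 7843/42386 + 2423*√105/1575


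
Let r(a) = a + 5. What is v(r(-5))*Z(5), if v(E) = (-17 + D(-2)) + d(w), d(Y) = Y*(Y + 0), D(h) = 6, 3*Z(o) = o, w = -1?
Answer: -50/3 ≈ -16.667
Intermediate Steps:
Z(o) = o/3
d(Y) = Y**2 (d(Y) = Y*Y = Y**2)
r(a) = 5 + a
v(E) = -10 (v(E) = (-17 + 6) + (-1)**2 = -11 + 1 = -10)
v(r(-5))*Z(5) = -10*5/3 = -50/3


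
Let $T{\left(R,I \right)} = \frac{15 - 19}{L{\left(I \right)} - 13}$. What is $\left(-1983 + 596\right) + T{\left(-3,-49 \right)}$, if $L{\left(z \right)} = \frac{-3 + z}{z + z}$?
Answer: $- \frac{847261}{611} \approx -1386.7$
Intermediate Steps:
$L{\left(z \right)} = \frac{-3 + z}{2 z}$
$T{\left(R,I \right)} = - \frac{4}{-13 + \frac{-3 + I}{2 I}}$ ($T{\left(R,I \right)} = \frac{15 - 19}{\frac{-3 + I}{2 I} - 13} = - \frac{4}{-13 + \frac{-3 + I}{2 I}}$)
$\left(-1983 + 596\right) + T{\left(-3,-49 \right)} = \left(-1983 + 596\right) + 8 \left(-49\right) \frac{1}{3 + 25 \left(-49\right)} = -1387 + 8 \left(-49\right) \frac{1}{3 - 1225} = -1387 + 8 \left(-49\right) \frac{1}{-1222} = -1387 + 8 \left(-49\right) \left(- \frac{1}{1222}\right) = -1387 + \frac{196}{611} = - \frac{847261}{611}$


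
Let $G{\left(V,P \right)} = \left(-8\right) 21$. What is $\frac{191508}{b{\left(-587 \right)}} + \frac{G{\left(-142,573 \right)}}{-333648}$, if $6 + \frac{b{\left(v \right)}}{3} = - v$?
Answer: $\frac{126778877}{1153866} \approx 109.87$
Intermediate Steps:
$G{\left(V,P \right)} = -168$
$b{\left(v \right)} = -18 - 3 v$ ($b{\left(v \right)} = -18 + 3 \left(- v\right) = -18 - 3 v$)
$\frac{191508}{b{\left(-587 \right)}} + \frac{G{\left(-142,573 \right)}}{-333648} = \frac{191508}{-18 - -1761} - \frac{168}{-333648} = \frac{191508}{-18 + 1761} - - \frac{1}{1986} = \frac{191508}{1743} + \frac{1}{1986} = 191508 \cdot \frac{1}{1743} + \frac{1}{1986} = \frac{63836}{581} + \frac{1}{1986} = \frac{126778877}{1153866}$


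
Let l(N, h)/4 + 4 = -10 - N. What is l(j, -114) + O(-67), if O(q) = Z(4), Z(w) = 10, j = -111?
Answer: 398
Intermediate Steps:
l(N, h) = -56 - 4*N (l(N, h) = -16 + 4*(-10 - N) = -16 + (-40 - 4*N) = -56 - 4*N)
O(q) = 10
l(j, -114) + O(-67) = (-56 - 4*(-111)) + 10 = (-56 + 444) + 10 = 388 + 10 = 398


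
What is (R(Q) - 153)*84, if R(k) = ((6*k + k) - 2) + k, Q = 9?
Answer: -6972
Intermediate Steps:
R(k) = -2 + 8*k (R(k) = (7*k - 2) + k = (-2 + 7*k) + k = -2 + 8*k)
(R(Q) - 153)*84 = ((-2 + 8*9) - 153)*84 = ((-2 + 72) - 153)*84 = (70 - 153)*84 = -83*84 = -6972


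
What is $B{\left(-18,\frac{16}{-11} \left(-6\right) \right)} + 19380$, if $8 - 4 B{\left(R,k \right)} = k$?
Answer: $\frac{213178}{11} \approx 19380.0$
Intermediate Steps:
$B{\left(R,k \right)} = 2 - \frac{k}{4}$
$B{\left(-18,\frac{16}{-11} \left(-6\right) \right)} + 19380 = \left(2 - \frac{\frac{16}{-11} \left(-6\right)}{4}\right) + 19380 = \left(2 - \frac{16 \left(- \frac{1}{11}\right) \left(-6\right)}{4}\right) + 19380 = \left(2 - \frac{\left(- \frac{16}{11}\right) \left(-6\right)}{4}\right) + 19380 = \left(2 - \frac{24}{11}\right) + 19380 = - \frac{2}{11} + 19380 = \frac{213178}{11}$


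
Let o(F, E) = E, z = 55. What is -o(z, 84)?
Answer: -84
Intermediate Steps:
-o(z, 84) = -1*84 = -84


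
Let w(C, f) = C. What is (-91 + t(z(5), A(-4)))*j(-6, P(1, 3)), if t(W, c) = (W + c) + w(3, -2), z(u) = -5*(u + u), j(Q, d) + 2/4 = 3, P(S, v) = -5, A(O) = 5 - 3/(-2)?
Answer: -1315/4 ≈ -328.75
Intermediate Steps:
A(O) = 13/2 (A(O) = 5 - 3*(-½) = 5 + 3/2 = 13/2)
j(Q, d) = 5/2 (j(Q, d) = -½ + 3 = 5/2)
z(u) = -10*u
t(W, c) = 3 + W + c (t(W, c) = (W + c) + 3 = 3 + W + c)
(-91 + t(z(5), A(-4)))*j(-6, P(1, 3)) = (-91 + (3 - 10*5 + 13/2))*(5/2) = (-91 + (3 - 50 + 13/2))*(5/2) = (-91 - 81/2)*(5/2) = -263/2*5/2 = -1315/4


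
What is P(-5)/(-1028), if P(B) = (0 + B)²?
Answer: -25/1028 ≈ -0.024319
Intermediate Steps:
P(B) = B²
P(-5)/(-1028) = (-5)²/(-1028) = 25*(-1/1028) = -25/1028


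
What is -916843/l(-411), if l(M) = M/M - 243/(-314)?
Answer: -287888702/557 ≈ -5.1686e+5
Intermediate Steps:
l(M) = 557/314 (l(M) = 1 - 243*(-1/314) = 1 + 243/314 = 557/314)
-916843/l(-411) = -916843/557/314 = -916843*314/557 = -287888702/557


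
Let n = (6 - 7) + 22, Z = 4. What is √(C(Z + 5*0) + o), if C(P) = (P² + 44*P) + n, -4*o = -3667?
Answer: √4519/2 ≈ 33.612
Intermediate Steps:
o = 3667/4 (o = -¼*(-3667) = 3667/4 ≈ 916.75)
n = 21 (n = -1 + 22 = 21)
C(P) = 21 + P² + 44*P (C(P) = (P² + 44*P) + 21 = 21 + P² + 44*P)
√(C(Z + 5*0) + o) = √((21 + (4 + 5*0)² + 44*(4 + 5*0)) + 3667/4) = √((21 + (4 + 0)² + 44*(4 + 0)) + 3667/4) = √((21 + 4² + 44*4) + 3667/4) = √((21 + 16 + 176) + 3667/4) = √(213 + 3667/4) = √(4519/4) = √4519/2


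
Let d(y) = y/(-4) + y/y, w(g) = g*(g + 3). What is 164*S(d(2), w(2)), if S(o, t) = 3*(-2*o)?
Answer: -492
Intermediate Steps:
w(g) = g*(3 + g)
d(y) = 1 - y/4 (d(y) = y*(-1/4) + 1 = -y/4 + 1 = 1 - y/4)
S(o, t) = -6*o
164*S(d(2), w(2)) = 164*(-6*(1 - 1/4*2)) = 164*(-6*(1 - 1/2)) = 164*(-6*1/2) = 164*(-3) = -492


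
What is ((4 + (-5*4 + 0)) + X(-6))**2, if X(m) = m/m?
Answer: 225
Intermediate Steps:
X(m) = 1
((4 + (-5*4 + 0)) + X(-6))**2 = ((4 + (-5*4 + 0)) + 1)**2 = ((4 + (-20 + 0)) + 1)**2 = ((4 - 20) + 1)**2 = (-16 + 1)**2 = (-15)**2 = 225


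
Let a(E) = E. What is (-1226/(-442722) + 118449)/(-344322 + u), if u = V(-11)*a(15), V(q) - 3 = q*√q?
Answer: -167165544345101/485874901237586 + 721049716805*I*√11/4372874111138274 ≈ -0.34405 + 0.00054688*I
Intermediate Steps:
V(q) = 3 + q^(3/2) (V(q) = 3 + q*√q = 3 + q^(3/2))
u = 45 - 165*I*√11 (u = (3 + (-11)^(3/2))*15 = (3 - 11*I*√11)*15 = 45 - 165*I*√11 ≈ 45.0 - 547.24*I)
(-1226/(-442722) + 118449)/(-344322 + u) = (-1226/(-442722) + 118449)/(-344322 + (45 - 165*I*√11)) = (-1226*(-1/442722) + 118449)/(-344277 - 165*I*√11) = (613/221361 + 118449)/(-344277 - 165*I*√11) = 26219989702/(221361*(-344277 - 165*I*√11))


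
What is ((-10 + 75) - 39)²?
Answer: 676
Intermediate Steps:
((-10 + 75) - 39)² = (65 - 39)² = 26² = 676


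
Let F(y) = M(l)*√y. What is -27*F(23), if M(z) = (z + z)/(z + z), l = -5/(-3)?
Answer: -27*√23 ≈ -129.49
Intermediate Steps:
l = 5/3 (l = -5*(-⅓) = 5/3 ≈ 1.6667)
M(z) = 1 (M(z) = (2*z)/((2*z)) = (2*z)*(1/(2*z)) = 1)
F(y) = √y (F(y) = 1*√y = √y)
-27*F(23) = -27*√23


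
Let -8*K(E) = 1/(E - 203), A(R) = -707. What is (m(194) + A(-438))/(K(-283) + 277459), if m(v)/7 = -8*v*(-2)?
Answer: 81729648/1078760593 ≈ 0.075763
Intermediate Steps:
m(v) = 112*v (m(v) = 7*(-8*v*(-2)) = 7*(16*v) = 112*v)
K(E) = -1/(8*(-203 + E)) (K(E) = -1/(8*(E - 203)) = -1/(8*(-203 + E)))
(m(194) + A(-438))/(K(-283) + 277459) = (112*194 - 707)/(-1/(-1624 + 8*(-283)) + 277459) = (21728 - 707)/(-1/(-1624 - 2264) + 277459) = 21021/(-1/(-3888) + 277459) = 21021/(-1*(-1/3888) + 277459) = 21021/(1/3888 + 277459) = 21021/(1078760593/3888) = 21021*(3888/1078760593) = 81729648/1078760593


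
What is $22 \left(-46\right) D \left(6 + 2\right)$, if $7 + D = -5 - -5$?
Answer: $56672$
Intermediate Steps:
$D = -7$ ($D = -7 - 0 = -7 + \left(-5 + 5\right) = -7 + 0 = -7$)
$22 \left(-46\right) D \left(6 + 2\right) = 22 \left(-46\right) \left(- 7 \left(6 + 2\right)\right) = - 1012 \left(\left(-7\right) 8\right) = \left(-1012\right) \left(-56\right) = 56672$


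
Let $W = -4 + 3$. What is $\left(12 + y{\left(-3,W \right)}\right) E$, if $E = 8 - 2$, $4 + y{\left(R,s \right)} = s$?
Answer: $42$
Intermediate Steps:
$W = -1$
$y{\left(R,s \right)} = -4 + s$
$E = 6$
$\left(12 + y{\left(-3,W \right)}\right) E = \left(12 - 5\right) 6 = 7 \cdot 6 = 42$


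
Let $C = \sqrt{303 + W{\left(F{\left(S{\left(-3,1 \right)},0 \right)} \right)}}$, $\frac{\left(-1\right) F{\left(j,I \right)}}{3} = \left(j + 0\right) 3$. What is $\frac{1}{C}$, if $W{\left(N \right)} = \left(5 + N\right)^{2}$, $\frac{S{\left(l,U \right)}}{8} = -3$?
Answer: $\frac{\sqrt{12286}}{24572} \approx 0.0045109$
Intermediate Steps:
$S{\left(l,U \right)} = -24$ ($S{\left(l,U \right)} = 8 \left(-3\right) = -24$)
$F{\left(j,I \right)} = - 9 j$ ($F{\left(j,I \right)} = - 3 \left(j + 0\right) 3 = - 3 j 3 = - 3 \cdot 3 j = - 9 j$)
$C = 2 \sqrt{12286}$ ($C = \sqrt{303 + \left(5 - -216\right)^{2}} = \sqrt{303 + \left(5 + 216\right)^{2}} = \sqrt{303 + 221^{2}} = \sqrt{303 + 48841} = \sqrt{49144} = 2 \sqrt{12286} \approx 221.68$)
$\frac{1}{C} = \frac{1}{2 \sqrt{12286}} = \frac{\sqrt{12286}}{24572}$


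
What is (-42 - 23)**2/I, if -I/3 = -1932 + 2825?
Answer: -4225/2679 ≈ -1.5771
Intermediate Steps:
I = -2679 (I = -3*(-1932 + 2825) = -3*893 = -2679)
(-42 - 23)**2/I = (-42 - 23)**2/(-2679) = (-65)**2*(-1/2679) = 4225*(-1/2679) = -4225/2679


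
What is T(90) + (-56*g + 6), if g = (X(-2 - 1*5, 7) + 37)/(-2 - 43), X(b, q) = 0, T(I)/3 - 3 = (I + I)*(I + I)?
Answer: 4376747/45 ≈ 97261.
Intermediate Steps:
T(I) = 9 + 12*I² (T(I) = 9 + 3*((I + I)*(I + I)) = 9 + 3*((2*I)*(2*I)) = 9 + 3*(4*I²) = 9 + 12*I²)
g = -37/45 (g = (0 + 37)/(-2 - 43) = 37/(-45) = 37*(-1/45) = -37/45 ≈ -0.82222)
T(90) + (-56*g + 6) = (9 + 12*90²) + (-56*(-37/45) + 6) = (9 + 12*8100) + (2072/45 + 6) = (9 + 97200) + 2342/45 = 97209 + 2342/45 = 4376747/45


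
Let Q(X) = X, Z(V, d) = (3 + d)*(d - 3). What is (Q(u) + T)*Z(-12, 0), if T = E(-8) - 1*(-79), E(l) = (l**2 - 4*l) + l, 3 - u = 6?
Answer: -1476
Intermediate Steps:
u = -3 (u = 3 - 1*6 = 3 - 6 = -3)
Z(V, d) = (-3 + d)*(3 + d) (Z(V, d) = (3 + d)*(-3 + d) = (-3 + d)*(3 + d))
E(l) = l**2 - 3*l
T = 167 (T = -8*(-3 - 8) - 1*(-79) = -8*(-11) + 79 = 88 + 79 = 167)
(Q(u) + T)*Z(-12, 0) = (-3 + 167)*(-9 + 0**2) = 164*(-9 + 0) = 164*(-9) = -1476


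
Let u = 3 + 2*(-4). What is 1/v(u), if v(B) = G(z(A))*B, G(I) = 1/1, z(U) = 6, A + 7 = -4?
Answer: -⅕ ≈ -0.20000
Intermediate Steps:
A = -11 (A = -7 - 4 = -11)
G(I) = 1
u = -5 (u = 3 - 8 = -5)
v(B) = B (v(B) = 1*B = B)
1/v(u) = 1/(-5) = -⅕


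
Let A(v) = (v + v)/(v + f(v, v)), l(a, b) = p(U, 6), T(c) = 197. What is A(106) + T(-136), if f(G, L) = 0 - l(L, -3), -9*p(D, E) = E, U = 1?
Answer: 15919/80 ≈ 198.99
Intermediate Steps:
p(D, E) = -E/9
l(a, b) = -⅔ (l(a, b) = -⅑*6 = -⅔)
f(G, L) = ⅔ (f(G, L) = 0 - 1*(-⅔) = 0 + ⅔ = ⅔)
A(v) = 2*v/(⅔ + v) (A(v) = (v + v)/(v + ⅔) = (2*v)/(⅔ + v) = 2*v/(⅔ + v))
A(106) + T(-136) = 6*106/(2 + 3*106) + 197 = 6*106/(2 + 318) + 197 = 6*106/320 + 197 = 6*106*(1/320) + 197 = 159/80 + 197 = 15919/80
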